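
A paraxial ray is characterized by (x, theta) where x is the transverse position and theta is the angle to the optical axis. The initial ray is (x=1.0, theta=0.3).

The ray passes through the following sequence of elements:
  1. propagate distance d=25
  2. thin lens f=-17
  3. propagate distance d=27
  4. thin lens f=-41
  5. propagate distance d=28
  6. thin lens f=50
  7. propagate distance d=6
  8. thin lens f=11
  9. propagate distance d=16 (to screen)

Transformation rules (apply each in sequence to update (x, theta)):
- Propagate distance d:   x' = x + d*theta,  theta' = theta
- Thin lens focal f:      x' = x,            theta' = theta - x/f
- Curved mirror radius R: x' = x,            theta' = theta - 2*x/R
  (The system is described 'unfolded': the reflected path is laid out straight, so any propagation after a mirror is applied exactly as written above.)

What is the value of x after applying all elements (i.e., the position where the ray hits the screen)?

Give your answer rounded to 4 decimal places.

Answer: -32.2381

Derivation:
Initial: x=1.0000 theta=0.3000
After 1 (propagate distance d=25): x=8.5000 theta=0.3000
After 2 (thin lens f=-17): x=8.5000 theta=0.8000
After 3 (propagate distance d=27): x=30.1000 theta=0.8000
After 4 (thin lens f=-41): x=30.1000 theta=629/410 (≈1.5341)
After 5 (propagate distance d=28): x=29953/410 (≈73.0561) theta=629/410 (≈1.5341)
After 6 (thin lens f=50): x=29953/410 (≈73.0561) theta=1497/20500 (≈0.0730)
After 7 (propagate distance d=6): x=376658/5125 (≈73.4942) theta=1497/20500 (≈0.0730)
After 8 (thin lens f=11): x=376658/5125 (≈73.4942) theta=-298033/45100 (≈-6.6083)
After 9 (propagate distance d=16 (to screen)): x=-1817422/56375 (≈-32.2381) theta=-298033/45100 (≈-6.6083)
Rounded to 4 decimal places: x = -32.2381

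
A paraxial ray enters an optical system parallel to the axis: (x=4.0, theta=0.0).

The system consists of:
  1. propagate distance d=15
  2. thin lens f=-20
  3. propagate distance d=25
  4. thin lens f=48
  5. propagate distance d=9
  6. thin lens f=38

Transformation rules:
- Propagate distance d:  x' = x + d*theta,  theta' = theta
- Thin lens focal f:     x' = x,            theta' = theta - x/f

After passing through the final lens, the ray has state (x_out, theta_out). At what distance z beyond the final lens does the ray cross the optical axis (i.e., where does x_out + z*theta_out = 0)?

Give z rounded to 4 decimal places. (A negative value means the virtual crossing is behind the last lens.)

Initial: x=4.0000 theta=0.0000
After 1 (propagate distance d=15): x=4.0000 theta=0.0000
After 2 (thin lens f=-20): x=4.0000 theta=0.2000
After 3 (propagate distance d=25): x=9.0000 theta=0.2000
After 4 (thin lens f=48): x=9.0000 theta=0.0125
After 5 (propagate distance d=9): x=9.1125 theta=0.0125
After 6 (thin lens f=38): x=9.1125 theta=-691/3040 (≈-0.2273)
z_focus = -x_out/theta_out = -(9.1125)/(-691/3040) = 27702/691 ≈ 40.0897
Rounded to 4 decimal places: z = 40.0897

Answer: 40.0897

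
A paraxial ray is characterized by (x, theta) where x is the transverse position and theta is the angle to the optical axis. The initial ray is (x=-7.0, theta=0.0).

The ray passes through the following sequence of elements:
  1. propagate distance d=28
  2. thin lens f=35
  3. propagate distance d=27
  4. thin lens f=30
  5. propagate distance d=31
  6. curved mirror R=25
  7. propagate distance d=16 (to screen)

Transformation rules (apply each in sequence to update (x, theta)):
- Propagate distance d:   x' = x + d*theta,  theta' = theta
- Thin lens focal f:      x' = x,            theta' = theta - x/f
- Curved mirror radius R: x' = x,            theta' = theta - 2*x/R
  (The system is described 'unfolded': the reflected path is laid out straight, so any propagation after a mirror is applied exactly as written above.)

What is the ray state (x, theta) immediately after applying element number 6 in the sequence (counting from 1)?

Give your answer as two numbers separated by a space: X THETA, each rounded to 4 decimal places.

Initial: x=-7.0000 theta=0.0000
After 1 (propagate distance d=28): x=-7.0000 theta=0.0000
After 2 (thin lens f=35): x=-7.0000 theta=0.2000
After 3 (propagate distance d=27): x=-1.6000 theta=0.2000
After 4 (thin lens f=30): x=-1.6000 theta=19/75 (≈0.2533)
After 5 (propagate distance d=31): x=469/75 (≈6.2533) theta=19/75 (≈0.2533)
After 6 (curved mirror R=25): x=469/75 (≈6.2533) theta=-463/1875 (≈-0.2469)
Rounded to 4 decimal places: x = 6.2533, theta = -0.2469

Answer: 6.2533 -0.2469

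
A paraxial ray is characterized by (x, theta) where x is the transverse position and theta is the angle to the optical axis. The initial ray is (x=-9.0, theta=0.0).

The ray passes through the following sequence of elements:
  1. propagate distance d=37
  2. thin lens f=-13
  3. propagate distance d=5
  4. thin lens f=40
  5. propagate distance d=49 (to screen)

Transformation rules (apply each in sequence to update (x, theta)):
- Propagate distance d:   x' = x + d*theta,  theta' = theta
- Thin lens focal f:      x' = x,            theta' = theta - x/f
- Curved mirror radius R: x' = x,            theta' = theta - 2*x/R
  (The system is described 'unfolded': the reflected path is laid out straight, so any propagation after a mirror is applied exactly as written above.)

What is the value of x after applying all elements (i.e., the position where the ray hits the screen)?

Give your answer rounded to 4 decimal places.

Answer: -31.1192

Derivation:
Initial: x=-9.0000 theta=0.0000
After 1 (propagate distance d=37): x=-9.0000 theta=0.0000
After 2 (thin lens f=-13): x=-9.0000 theta=-9/13 (≈-0.6923)
After 3 (propagate distance d=5): x=-162/13 (≈-12.4615) theta=-9/13 (≈-0.6923)
After 4 (thin lens f=40): x=-162/13 (≈-12.4615) theta=-99/260 (≈-0.3808)
After 5 (propagate distance d=49 (to screen)): x=-8091/260 (≈-31.1192) theta=-99/260 (≈-0.3808)
Rounded to 4 decimal places: x = -31.1192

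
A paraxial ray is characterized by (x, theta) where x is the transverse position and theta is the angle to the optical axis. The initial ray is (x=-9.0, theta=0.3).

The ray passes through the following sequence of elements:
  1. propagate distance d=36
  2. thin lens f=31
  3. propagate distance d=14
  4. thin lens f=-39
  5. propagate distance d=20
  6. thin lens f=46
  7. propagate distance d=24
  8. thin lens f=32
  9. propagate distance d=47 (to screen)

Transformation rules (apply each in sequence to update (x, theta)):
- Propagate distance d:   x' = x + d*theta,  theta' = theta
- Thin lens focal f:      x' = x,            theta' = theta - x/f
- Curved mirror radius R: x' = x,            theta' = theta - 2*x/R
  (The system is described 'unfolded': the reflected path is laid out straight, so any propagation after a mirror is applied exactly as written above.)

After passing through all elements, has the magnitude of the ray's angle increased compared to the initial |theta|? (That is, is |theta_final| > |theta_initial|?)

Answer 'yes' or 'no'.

Initial: x=-9.0000 theta=0.3000
After 1 (propagate distance d=36): x=1.8000 theta=0.3000
After 2 (thin lens f=31): x=1.8000 theta=15/62 (≈0.2419)
After 3 (propagate distance d=14): x=804/155 (≈5.1871) theta=15/62 (≈0.2419)
After 4 (thin lens f=-39): x=804/155 (≈5.1871) theta=1511/4030 (≈0.3749)
After 5 (propagate distance d=20): x=25562/2015 (≈12.6859) theta=1511/4030 (≈0.3749)
After 6 (thin lens f=46): x=25562/2015 (≈12.6859) theta=707/7130 (≈0.0992)
After 7 (propagate distance d=24): x=698218/46345 (≈15.0657) theta=707/7130 (≈0.0992)
After 8 (thin lens f=32): x=698218/46345 (≈15.0657) theta=-275581/741520 (≈-0.3716)
After 9 (propagate distance d=47 (to screen)): x=-1780819/741520 (≈-2.4016) theta=-275581/741520 (≈-0.3716)
|theta_initial|=0.3000 |theta_final|=275581/741520 (≈0.3716) -> increased

Answer: yes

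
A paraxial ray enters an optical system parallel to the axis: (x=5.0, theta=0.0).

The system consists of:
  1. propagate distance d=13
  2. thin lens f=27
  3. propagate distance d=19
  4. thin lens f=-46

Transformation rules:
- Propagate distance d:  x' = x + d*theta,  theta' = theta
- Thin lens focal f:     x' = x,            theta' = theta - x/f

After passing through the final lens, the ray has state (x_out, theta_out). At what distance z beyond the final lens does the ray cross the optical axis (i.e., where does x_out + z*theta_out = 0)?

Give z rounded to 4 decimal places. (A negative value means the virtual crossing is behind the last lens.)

Initial: x=5.0000 theta=0.0000
After 1 (propagate distance d=13): x=5.0000 theta=0.0000
After 2 (thin lens f=27): x=5.0000 theta=-5/27 (≈-0.1852)
After 3 (propagate distance d=19): x=40/27 (≈1.4815) theta=-5/27 (≈-0.1852)
After 4 (thin lens f=-46): x=40/27 (≈1.4815) theta=-95/621 (≈-0.1530)
z_focus = -x_out/theta_out = -(40/27)/(-95/621) = 184/19 ≈ 9.6842
Rounded to 4 decimal places: z = 9.6842

Answer: 9.6842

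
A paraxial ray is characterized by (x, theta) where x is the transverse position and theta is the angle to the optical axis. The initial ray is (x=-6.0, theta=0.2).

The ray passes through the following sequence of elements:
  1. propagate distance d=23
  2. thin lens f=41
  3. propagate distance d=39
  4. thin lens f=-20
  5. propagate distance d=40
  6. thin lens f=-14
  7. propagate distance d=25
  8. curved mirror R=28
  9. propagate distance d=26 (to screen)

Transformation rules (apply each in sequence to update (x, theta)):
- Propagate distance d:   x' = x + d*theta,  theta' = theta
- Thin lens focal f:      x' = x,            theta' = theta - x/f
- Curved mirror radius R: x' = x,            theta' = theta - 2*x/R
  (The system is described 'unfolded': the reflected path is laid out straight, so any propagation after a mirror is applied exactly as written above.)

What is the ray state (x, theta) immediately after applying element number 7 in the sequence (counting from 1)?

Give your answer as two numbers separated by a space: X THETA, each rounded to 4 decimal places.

Initial: x=-6.0000 theta=0.2000
After 1 (propagate distance d=23): x=-1.4000 theta=0.2000
After 2 (thin lens f=41): x=-1.4000 theta=48/205 (≈0.2341)
After 3 (propagate distance d=39): x=317/41 (≈7.7317) theta=48/205 (≈0.2341)
After 4 (thin lens f=-20): x=317/41 (≈7.7317) theta=509/820 (≈0.6207)
After 5 (propagate distance d=40): x=1335/41 (≈32.5610) theta=509/820 (≈0.6207)
After 6 (thin lens f=-14): x=1335/41 (≈32.5610) theta=16913/5740 (≈2.9465)
After 7 (propagate distance d=25): x=121945/1148 (≈106.2239) theta=16913/5740 (≈2.9465)
Rounded to 4 decimal places: x = 106.2239, theta = 2.9465

Answer: 106.2239 2.9465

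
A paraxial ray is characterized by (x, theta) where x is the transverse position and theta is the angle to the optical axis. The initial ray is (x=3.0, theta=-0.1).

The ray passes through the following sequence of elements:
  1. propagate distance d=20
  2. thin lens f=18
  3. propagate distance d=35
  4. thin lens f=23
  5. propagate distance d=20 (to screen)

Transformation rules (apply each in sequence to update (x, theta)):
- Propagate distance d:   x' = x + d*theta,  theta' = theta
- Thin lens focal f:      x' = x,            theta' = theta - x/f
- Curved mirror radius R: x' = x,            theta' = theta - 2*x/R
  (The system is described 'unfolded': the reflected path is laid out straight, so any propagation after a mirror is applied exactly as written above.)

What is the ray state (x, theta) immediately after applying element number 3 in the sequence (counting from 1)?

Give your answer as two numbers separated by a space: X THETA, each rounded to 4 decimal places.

Initial: x=3.0000 theta=-0.1000
After 1 (propagate distance d=20): x=1.0000 theta=-0.1000
After 2 (thin lens f=18): x=1.0000 theta=-7/45 (≈-0.1556)
After 3 (propagate distance d=35): x=-40/9 (≈-4.4444) theta=-7/45 (≈-0.1556)
Rounded to 4 decimal places: x = -4.4444, theta = -0.1556

Answer: -4.4444 -0.1556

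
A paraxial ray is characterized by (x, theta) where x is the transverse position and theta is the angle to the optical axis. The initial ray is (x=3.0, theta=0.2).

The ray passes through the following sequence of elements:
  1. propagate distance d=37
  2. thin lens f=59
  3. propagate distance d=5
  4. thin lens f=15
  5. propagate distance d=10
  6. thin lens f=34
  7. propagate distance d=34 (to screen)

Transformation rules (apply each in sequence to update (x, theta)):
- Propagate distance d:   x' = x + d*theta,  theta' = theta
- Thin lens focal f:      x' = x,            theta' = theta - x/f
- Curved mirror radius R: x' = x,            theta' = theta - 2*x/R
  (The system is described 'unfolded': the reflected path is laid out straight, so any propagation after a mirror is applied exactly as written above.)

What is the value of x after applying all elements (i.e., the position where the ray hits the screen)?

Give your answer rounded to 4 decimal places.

Initial: x=3.0000 theta=0.2000
After 1 (propagate distance d=37): x=10.4000 theta=0.2000
After 2 (thin lens f=59): x=10.4000 theta=7/295 (≈0.0237)
After 3 (propagate distance d=5): x=3103/295 (≈10.5186) theta=7/295 (≈0.0237)
After 4 (thin lens f=15): x=3103/295 (≈10.5186) theta=-2998/4425 (≈-0.6775)
After 5 (propagate distance d=10): x=3313/885 (≈3.7435) theta=-2998/4425 (≈-0.6775)
After 6 (thin lens f=34): x=3313/885 (≈3.7435) theta=-39499/50150 (≈-0.7876)
After 7 (propagate distance d=34 (to screen)): x=-101932/4425 (≈-23.0355) theta=-39499/50150 (≈-0.7876)
Rounded to 4 decimal places: x = -23.0355

Answer: -23.0355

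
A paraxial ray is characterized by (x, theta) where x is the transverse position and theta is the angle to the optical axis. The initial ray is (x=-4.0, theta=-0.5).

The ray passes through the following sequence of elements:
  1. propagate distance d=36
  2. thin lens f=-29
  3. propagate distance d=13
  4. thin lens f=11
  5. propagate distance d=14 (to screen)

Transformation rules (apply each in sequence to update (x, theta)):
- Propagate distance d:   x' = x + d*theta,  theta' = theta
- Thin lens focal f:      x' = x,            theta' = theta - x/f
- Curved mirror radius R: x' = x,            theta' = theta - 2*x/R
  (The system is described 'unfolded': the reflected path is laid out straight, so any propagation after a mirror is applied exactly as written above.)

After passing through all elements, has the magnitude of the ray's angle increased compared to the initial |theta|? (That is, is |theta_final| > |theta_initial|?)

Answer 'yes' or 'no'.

Answer: yes

Derivation:
Initial: x=-4.0000 theta=-0.5000
After 1 (propagate distance d=36): x=-22.0000 theta=-0.5000
After 2 (thin lens f=-29): x=-22.0000 theta=-73/58 (≈-1.2586)
After 3 (propagate distance d=13): x=-2225/58 (≈-38.3621) theta=-73/58 (≈-1.2586)
After 4 (thin lens f=11): x=-2225/58 (≈-38.3621) theta=711/319 (≈2.2288)
After 5 (propagate distance d=14 (to screen)): x=-4567/638 (≈-7.1583) theta=711/319 (≈2.2288)
|theta_initial|=0.5000 |theta_final|=711/319 (≈2.2288) -> increased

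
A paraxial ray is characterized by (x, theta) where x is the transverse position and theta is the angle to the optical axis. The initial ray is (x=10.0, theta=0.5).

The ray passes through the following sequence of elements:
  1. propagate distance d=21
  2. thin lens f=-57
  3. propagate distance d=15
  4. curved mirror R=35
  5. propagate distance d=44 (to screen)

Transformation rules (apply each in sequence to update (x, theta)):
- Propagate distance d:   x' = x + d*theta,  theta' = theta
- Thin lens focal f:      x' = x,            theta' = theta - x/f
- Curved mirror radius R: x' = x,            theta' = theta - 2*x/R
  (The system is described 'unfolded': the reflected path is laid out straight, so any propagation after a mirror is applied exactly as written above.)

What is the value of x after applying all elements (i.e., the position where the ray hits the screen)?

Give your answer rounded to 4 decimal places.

Answer: -12.7446

Derivation:
Initial: x=10.0000 theta=0.5000
After 1 (propagate distance d=21): x=20.5000 theta=0.5000
After 2 (thin lens f=-57): x=20.5000 theta=49/57 (≈0.8596)
After 3 (propagate distance d=15): x=1269/38 (≈33.3947) theta=49/57 (≈0.8596)
After 4 (curved mirror R=35): x=1269/38 (≈33.3947) theta=-2092/1995 (≈-1.0486)
After 5 (propagate distance d=44 (to screen)): x=-50851/3990 (≈-12.7446) theta=-2092/1995 (≈-1.0486)
Rounded to 4 decimal places: x = -12.7446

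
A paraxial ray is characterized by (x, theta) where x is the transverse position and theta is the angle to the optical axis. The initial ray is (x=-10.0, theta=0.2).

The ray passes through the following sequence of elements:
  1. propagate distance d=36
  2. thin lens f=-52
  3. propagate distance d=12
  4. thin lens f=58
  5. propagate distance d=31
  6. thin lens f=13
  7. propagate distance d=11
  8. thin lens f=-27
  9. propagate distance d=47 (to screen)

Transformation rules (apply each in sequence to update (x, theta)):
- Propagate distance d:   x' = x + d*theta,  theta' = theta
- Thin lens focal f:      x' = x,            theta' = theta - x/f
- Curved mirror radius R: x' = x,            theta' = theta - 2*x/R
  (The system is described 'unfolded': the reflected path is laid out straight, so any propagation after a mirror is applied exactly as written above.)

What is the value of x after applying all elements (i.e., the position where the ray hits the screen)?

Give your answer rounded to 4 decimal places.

Initial: x=-10.0000 theta=0.2000
After 1 (propagate distance d=36): x=-2.8000 theta=0.2000
After 2 (thin lens f=-52): x=-2.8000 theta=19/130 (≈0.1462)
After 3 (propagate distance d=12): x=-68/65 (≈-1.0462) theta=19/130 (≈0.1462)
After 4 (thin lens f=58): x=-68/65 (≈-1.0462) theta=619/3770 (≈0.1642)
After 5 (propagate distance d=31): x=3049/754 (≈4.0438) theta=619/3770 (≈0.1642)
After 6 (thin lens f=13): x=3049/754 (≈4.0438) theta=-3599/24505 (≈-0.1469)
After 7 (propagate distance d=11): x=119007/49010 (≈2.4282) theta=-3599/24505 (≈-0.1469)
After 8 (thin lens f=-27): x=119007/49010 (≈2.4282) theta=-8371/147030 (≈-0.0569)
After 9 (propagate distance d=47 (to screen)): x=-18208/73515 (≈-0.2477) theta=-8371/147030 (≈-0.0569)
Rounded to 4 decimal places: x = -0.2477

Answer: -0.2477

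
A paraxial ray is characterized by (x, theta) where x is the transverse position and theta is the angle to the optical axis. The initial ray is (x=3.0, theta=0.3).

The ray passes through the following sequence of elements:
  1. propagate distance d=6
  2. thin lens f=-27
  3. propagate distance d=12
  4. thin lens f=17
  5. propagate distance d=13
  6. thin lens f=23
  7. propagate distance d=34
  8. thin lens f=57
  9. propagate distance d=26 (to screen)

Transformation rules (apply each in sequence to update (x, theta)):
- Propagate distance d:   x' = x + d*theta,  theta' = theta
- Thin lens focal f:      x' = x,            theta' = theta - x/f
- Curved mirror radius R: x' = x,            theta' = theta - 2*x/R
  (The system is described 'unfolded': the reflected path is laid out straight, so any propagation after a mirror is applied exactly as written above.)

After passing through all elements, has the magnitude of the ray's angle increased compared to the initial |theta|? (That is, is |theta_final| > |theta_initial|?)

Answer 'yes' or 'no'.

Initial: x=3.0000 theta=0.3000
After 1 (propagate distance d=6): x=4.8000 theta=0.3000
After 2 (thin lens f=-27): x=4.8000 theta=43/90 (≈0.4778)
After 3 (propagate distance d=12): x=158/15 (≈10.5333) theta=43/90 (≈0.4778)
After 4 (thin lens f=17): x=158/15 (≈10.5333) theta=-217/1530 (≈-0.1418)
After 5 (propagate distance d=13): x=2659/306 (≈8.6895) theta=-217/1530 (≈-0.1418)
After 6 (thin lens f=23): x=2659/306 (≈8.6895) theta=-9143/17595 (≈-0.5196)
After 7 (propagate distance d=34): x=-105313/11730 (≈-8.9781) theta=-9143/17595 (≈-0.5196)
After 8 (thin lens f=57): x=-105313/11730 (≈-8.9781) theta=-3509/9690 (≈-0.3621)
After 9 (propagate distance d=26 (to screen)): x=-80379/4370 (≈-18.3934) theta=-3509/9690 (≈-0.3621)
|theta_initial|=0.3000 |theta_final|=3509/9690 (≈0.3621) -> increased

Answer: yes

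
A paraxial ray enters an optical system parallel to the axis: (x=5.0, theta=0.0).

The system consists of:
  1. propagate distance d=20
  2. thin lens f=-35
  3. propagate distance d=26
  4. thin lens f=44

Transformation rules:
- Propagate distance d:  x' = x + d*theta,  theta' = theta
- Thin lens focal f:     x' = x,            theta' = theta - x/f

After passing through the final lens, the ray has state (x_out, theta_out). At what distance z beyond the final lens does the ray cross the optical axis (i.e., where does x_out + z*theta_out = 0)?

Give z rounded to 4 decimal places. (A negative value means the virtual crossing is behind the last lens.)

Initial: x=5.0000 theta=0.0000
After 1 (propagate distance d=20): x=5.0000 theta=0.0000
After 2 (thin lens f=-35): x=5.0000 theta=1/7 (≈0.1429)
After 3 (propagate distance d=26): x=61/7 (≈8.7143) theta=1/7 (≈0.1429)
After 4 (thin lens f=44): x=61/7 (≈8.7143) theta=-17/308 (≈-0.0552)
z_focus = -x_out/theta_out = -(61/7)/(-17/308) = 2684/17 ≈ 157.8824
Rounded to 4 decimal places: z = 157.8824

Answer: 157.8824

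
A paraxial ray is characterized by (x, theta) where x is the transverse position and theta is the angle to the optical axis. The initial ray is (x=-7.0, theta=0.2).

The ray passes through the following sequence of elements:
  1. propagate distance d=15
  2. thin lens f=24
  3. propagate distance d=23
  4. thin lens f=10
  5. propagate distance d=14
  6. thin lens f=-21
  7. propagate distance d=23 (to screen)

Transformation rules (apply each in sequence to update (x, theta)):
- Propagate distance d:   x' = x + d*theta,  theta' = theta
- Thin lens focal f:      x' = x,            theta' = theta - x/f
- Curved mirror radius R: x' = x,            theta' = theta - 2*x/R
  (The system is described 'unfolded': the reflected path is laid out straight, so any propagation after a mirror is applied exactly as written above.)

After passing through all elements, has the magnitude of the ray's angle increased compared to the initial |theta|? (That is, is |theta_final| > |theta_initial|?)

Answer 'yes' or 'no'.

Answer: no

Derivation:
Initial: x=-7.0000 theta=0.2000
After 1 (propagate distance d=15): x=-4.0000 theta=0.2000
After 2 (thin lens f=24): x=-4.0000 theta=11/30 (≈0.3667)
After 3 (propagate distance d=23): x=133/30 (≈4.4333) theta=11/30 (≈0.3667)
After 4 (thin lens f=10): x=133/30 (≈4.4333) theta=-23/300 (≈-0.0767)
After 5 (propagate distance d=14): x=3.3600 theta=-23/300 (≈-0.0767)
After 6 (thin lens f=-21): x=3.3600 theta=1/12 (≈0.0833)
After 7 (propagate distance d=23 (to screen)): x=1583/300 (≈5.2767) theta=1/12 (≈0.0833)
|theta_initial|=0.2000 |theta_final|=1/12 (≈0.0833) -> not increased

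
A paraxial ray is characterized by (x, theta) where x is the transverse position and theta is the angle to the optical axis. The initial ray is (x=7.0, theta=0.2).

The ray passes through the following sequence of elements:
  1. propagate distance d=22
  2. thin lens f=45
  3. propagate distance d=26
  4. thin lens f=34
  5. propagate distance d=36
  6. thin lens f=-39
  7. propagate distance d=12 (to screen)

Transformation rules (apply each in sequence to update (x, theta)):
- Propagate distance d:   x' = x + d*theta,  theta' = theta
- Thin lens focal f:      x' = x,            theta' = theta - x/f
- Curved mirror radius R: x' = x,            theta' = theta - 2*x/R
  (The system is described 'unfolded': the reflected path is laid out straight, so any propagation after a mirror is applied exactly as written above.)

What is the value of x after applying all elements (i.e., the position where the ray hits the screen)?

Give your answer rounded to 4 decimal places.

Answer: -7.4551

Derivation:
Initial: x=7.0000 theta=0.2000
After 1 (propagate distance d=22): x=11.4000 theta=0.2000
After 2 (thin lens f=45): x=11.4000 theta=-4/75 (≈-0.0533)
After 3 (propagate distance d=26): x=751/75 (≈10.0133) theta=-4/75 (≈-0.0533)
After 4 (thin lens f=34): x=751/75 (≈10.0133) theta=-887/2550 (≈-0.3478)
After 5 (propagate distance d=36): x=-3199/1275 (≈-2.5090) theta=-887/2550 (≈-0.3478)
After 6 (thin lens f=-39): x=-3199/1275 (≈-2.5090) theta=-40991/99450 (≈-0.4122)
After 7 (propagate distance d=12 (to screen)): x=-123569/16575 (≈-7.4551) theta=-40991/99450 (≈-0.4122)
Rounded to 4 decimal places: x = -7.4551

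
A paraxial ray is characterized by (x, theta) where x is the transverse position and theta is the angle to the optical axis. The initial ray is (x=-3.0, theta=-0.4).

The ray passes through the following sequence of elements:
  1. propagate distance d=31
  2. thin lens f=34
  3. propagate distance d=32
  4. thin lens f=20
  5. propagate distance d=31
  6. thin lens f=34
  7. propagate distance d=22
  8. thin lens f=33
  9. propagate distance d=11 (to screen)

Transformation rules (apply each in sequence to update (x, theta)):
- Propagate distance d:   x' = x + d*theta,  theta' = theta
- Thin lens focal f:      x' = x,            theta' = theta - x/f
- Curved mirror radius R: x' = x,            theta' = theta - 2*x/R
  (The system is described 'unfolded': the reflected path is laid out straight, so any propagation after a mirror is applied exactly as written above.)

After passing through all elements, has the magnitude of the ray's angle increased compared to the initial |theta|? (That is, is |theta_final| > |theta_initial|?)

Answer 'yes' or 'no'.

Initial: x=-3.0000 theta=-0.4000
After 1 (propagate distance d=31): x=-15.4000 theta=-0.4000
After 2 (thin lens f=34): x=-15.4000 theta=9/170 (≈0.0529)
After 3 (propagate distance d=32): x=-233/17 (≈-13.7059) theta=9/170 (≈0.0529)
After 4 (thin lens f=20): x=-233/17 (≈-13.7059) theta=251/340 (≈0.7382)
After 5 (propagate distance d=31): x=3121/340 (≈9.1794) theta=251/340 (≈0.7382)
After 6 (thin lens f=34): x=3121/340 (≈9.1794) theta=5413/11560 (≈0.4683)
After 7 (propagate distance d=22): x=5630/289 (≈19.4810) theta=5413/11560 (≈0.4683)
After 8 (thin lens f=33): x=5630/289 (≈19.4810) theta=-46571/381480 (≈-0.1221)
After 9 (propagate distance d=11 (to screen)): x=629029/34680 (≈18.1381) theta=-46571/381480 (≈-0.1221)
|theta_initial|=0.4000 |theta_final|=46571/381480 (≈0.1221) -> not increased

Answer: no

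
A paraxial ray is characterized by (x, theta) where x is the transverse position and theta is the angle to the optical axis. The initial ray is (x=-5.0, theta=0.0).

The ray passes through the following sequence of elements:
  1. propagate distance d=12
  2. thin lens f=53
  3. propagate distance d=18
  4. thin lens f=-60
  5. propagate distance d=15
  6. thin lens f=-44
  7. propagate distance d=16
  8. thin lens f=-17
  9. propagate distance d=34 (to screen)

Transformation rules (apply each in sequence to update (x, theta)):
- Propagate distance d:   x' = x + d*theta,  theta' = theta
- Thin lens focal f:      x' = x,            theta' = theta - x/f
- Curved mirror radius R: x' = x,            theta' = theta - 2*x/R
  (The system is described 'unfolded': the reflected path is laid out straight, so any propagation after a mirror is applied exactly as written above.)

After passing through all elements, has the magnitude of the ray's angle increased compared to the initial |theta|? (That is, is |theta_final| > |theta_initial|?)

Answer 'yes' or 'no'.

Initial: x=-5.0000 theta=0.0000
After 1 (propagate distance d=12): x=-5.0000 theta=0.0000
After 2 (thin lens f=53): x=-5.0000 theta=5/53 (≈0.0943)
After 3 (propagate distance d=18): x=-175/53 (≈-3.3019) theta=5/53 (≈0.0943)
After 4 (thin lens f=-60): x=-175/53 (≈-3.3019) theta=25/636 (≈0.0393)
After 5 (propagate distance d=15): x=-575/212 (≈-2.7123) theta=25/636 (≈0.0393)
After 6 (thin lens f=-44): x=-575/212 (≈-2.7123) theta=-625/27984 (≈-0.0223)
After 7 (propagate distance d=16): x=-21475/6996 (≈-3.0696) theta=-625/27984 (≈-0.0223)
After 8 (thin lens f=-17): x=-21475/6996 (≈-3.0696) theta=-2925/14416 (≈-0.2029)
After 9 (propagate distance d=34 (to screen)): x=-139475/13992 (≈-9.9682) theta=-2925/14416 (≈-0.2029)
|theta_initial|=0.0000 |theta_final|=2925/14416 (≈0.2029) -> increased

Answer: yes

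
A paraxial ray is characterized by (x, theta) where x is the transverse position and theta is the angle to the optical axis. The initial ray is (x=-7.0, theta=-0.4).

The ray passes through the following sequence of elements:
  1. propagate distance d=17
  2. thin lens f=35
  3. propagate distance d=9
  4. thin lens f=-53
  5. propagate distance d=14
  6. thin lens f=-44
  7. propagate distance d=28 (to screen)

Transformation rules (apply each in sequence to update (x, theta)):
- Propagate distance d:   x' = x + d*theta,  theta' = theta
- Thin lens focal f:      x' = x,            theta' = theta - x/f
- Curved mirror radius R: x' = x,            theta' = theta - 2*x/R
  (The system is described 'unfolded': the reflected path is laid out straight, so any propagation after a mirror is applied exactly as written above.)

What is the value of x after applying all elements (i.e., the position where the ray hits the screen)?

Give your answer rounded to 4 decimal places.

Initial: x=-7.0000 theta=-0.4000
After 1 (propagate distance d=17): x=-13.8000 theta=-0.4000
After 2 (thin lens f=35): x=-13.8000 theta=-1/175 (≈-0.0057)
After 3 (propagate distance d=9): x=-2424/175 (≈-13.8514) theta=-1/175 (≈-0.0057)
After 4 (thin lens f=-53): x=-2424/175 (≈-13.8514) theta=-2477/9275 (≈-0.2671)
After 5 (propagate distance d=14): x=-6526/371 (≈-17.5903) theta=-2477/9275 (≈-0.2671)
After 6 (thin lens f=-44): x=-6526/371 (≈-17.5903) theta=-136069/204050 (≈-0.6668)
After 7 (propagate distance d=28 (to screen)): x=-3699616/102025 (≈-36.2619) theta=-136069/204050 (≈-0.6668)
Rounded to 4 decimal places: x = -36.2619

Answer: -36.2619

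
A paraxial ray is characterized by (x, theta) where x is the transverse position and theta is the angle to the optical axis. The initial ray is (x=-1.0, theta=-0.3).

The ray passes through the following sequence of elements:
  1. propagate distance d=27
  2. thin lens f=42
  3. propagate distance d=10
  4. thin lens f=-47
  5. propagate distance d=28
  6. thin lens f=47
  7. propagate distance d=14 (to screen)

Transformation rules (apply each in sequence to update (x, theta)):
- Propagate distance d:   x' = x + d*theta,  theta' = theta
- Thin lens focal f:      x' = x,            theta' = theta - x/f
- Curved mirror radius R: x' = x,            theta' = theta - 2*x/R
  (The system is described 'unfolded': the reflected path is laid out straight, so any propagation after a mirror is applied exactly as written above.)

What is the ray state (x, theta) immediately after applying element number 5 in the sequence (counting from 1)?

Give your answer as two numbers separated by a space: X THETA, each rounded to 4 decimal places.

Initial: x=-1.0000 theta=-0.3000
After 1 (propagate distance d=27): x=-9.1000 theta=-0.3000
After 2 (thin lens f=42): x=-9.1000 theta=-1/12 (≈-0.0833)
After 3 (propagate distance d=10): x=-149/15 (≈-9.9333) theta=-1/12 (≈-0.0833)
After 4 (thin lens f=-47): x=-149/15 (≈-9.9333) theta=-277/940 (≈-0.2947)
After 5 (propagate distance d=28): x=-2564/141 (≈-18.1844) theta=-277/940 (≈-0.2947)
Rounded to 4 decimal places: x = -18.1844, theta = -0.2947

Answer: -18.1844 -0.2947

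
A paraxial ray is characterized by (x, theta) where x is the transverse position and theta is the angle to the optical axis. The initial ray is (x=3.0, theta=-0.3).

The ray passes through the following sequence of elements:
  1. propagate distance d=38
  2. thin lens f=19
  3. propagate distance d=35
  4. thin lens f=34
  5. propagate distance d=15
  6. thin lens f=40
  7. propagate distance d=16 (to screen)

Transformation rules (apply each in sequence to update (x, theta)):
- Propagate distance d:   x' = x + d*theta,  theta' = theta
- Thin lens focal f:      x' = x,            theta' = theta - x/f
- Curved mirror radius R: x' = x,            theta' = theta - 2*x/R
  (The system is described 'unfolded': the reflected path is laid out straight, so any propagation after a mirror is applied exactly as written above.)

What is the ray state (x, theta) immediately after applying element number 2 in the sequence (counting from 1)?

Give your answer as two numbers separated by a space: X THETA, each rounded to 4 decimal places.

Answer: -8.4000 0.1421

Derivation:
Initial: x=3.0000 theta=-0.3000
After 1 (propagate distance d=38): x=-8.4000 theta=-0.3000
After 2 (thin lens f=19): x=-8.4000 theta=27/190 (≈0.1421)
Rounded to 4 decimal places: x = -8.4000, theta = 0.1421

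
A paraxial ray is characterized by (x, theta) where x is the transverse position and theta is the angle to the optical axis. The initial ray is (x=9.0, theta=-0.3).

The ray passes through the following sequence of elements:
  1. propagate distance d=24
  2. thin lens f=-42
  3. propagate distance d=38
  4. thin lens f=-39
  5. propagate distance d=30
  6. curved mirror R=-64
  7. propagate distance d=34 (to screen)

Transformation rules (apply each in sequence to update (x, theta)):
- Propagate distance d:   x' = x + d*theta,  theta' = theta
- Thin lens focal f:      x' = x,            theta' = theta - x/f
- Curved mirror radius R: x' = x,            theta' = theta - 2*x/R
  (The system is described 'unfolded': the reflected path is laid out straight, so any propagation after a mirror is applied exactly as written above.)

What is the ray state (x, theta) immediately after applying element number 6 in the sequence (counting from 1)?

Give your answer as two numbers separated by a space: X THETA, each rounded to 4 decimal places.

Answer: -21.8176 -1.1433

Derivation:
Initial: x=9.0000 theta=-0.3000
After 1 (propagate distance d=24): x=1.8000 theta=-0.3000
After 2 (thin lens f=-42): x=1.8000 theta=-9/35 (≈-0.2571)
After 3 (propagate distance d=38): x=-279/35 (≈-7.9714) theta=-9/35 (≈-0.2571)
After 4 (thin lens f=-39): x=-279/35 (≈-7.9714) theta=-6/13 (≈-0.4615)
After 5 (propagate distance d=30): x=-9927/455 (≈-21.8176) theta=-6/13 (≈-0.4615)
After 6 (curved mirror R=-64): x=-9927/455 (≈-21.8176) theta=-16647/14560 (≈-1.1433)
Rounded to 4 decimal places: x = -21.8176, theta = -1.1433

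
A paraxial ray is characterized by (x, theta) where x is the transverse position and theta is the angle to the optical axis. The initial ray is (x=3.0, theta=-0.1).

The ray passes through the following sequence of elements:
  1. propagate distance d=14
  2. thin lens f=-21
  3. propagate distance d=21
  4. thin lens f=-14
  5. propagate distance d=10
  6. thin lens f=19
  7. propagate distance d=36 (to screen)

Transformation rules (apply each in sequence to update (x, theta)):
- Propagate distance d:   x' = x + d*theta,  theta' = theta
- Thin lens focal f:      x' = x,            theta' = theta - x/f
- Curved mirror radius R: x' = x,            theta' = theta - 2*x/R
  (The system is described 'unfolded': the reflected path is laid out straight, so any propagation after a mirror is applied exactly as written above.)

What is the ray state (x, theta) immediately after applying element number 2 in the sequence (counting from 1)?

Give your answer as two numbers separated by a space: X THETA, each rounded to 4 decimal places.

Answer: 1.6000 -0.0238

Derivation:
Initial: x=3.0000 theta=-0.1000
After 1 (propagate distance d=14): x=1.6000 theta=-0.1000
After 2 (thin lens f=-21): x=1.6000 theta=-1/42 (≈-0.0238)
Rounded to 4 decimal places: x = 1.6000, theta = -0.0238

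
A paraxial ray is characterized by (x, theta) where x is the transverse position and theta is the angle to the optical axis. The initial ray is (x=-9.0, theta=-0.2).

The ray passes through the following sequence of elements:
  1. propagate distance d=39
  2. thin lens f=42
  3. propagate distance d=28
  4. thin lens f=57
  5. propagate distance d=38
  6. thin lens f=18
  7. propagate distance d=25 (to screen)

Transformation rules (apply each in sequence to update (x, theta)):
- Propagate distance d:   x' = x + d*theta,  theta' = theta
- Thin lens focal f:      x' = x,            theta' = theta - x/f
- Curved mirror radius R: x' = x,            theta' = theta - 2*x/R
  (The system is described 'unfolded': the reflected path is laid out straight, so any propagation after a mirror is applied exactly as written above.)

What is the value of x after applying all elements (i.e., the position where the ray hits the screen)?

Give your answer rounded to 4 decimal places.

Answer: 8.4086

Derivation:
Initial: x=-9.0000 theta=-0.2000
After 1 (propagate distance d=39): x=-16.8000 theta=-0.2000
After 2 (thin lens f=42): x=-16.8000 theta=0.2000
After 3 (propagate distance d=28): x=-11.2000 theta=0.2000
After 4 (thin lens f=57): x=-11.2000 theta=113/285 (≈0.3965)
After 5 (propagate distance d=38): x=58/15 (≈3.8667) theta=113/285 (≈0.3965)
After 6 (thin lens f=18): x=58/15 (≈3.8667) theta=466/2565 (≈0.1817)
After 7 (propagate distance d=25 (to screen)): x=21568/2565 (≈8.4086) theta=466/2565 (≈0.1817)
Rounded to 4 decimal places: x = 8.4086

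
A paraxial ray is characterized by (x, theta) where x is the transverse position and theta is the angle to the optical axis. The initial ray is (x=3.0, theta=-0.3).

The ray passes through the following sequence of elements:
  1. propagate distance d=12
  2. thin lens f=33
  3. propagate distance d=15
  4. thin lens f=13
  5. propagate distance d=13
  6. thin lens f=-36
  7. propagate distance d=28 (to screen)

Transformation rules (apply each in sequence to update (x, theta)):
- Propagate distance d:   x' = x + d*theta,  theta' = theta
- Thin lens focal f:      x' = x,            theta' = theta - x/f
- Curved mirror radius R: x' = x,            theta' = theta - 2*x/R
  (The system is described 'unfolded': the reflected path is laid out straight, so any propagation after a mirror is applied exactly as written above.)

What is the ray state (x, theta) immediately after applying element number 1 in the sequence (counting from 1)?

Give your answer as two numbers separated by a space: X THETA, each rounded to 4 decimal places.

Answer: -0.6000 -0.3000

Derivation:
Initial: x=3.0000 theta=-0.3000
After 1 (propagate distance d=12): x=-0.6000 theta=-0.3000
Rounded to 4 decimal places: x = -0.6000, theta = -0.3000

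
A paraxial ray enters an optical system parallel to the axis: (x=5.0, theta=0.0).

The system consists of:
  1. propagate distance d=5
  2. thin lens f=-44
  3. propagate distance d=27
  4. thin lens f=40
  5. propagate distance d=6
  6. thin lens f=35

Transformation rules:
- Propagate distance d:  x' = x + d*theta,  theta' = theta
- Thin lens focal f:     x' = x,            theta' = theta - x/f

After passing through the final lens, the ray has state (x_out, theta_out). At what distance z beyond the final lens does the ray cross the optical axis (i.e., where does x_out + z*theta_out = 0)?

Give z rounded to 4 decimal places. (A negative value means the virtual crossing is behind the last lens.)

Initial: x=5.0000 theta=0.0000
After 1 (propagate distance d=5): x=5.0000 theta=0.0000
After 2 (thin lens f=-44): x=5.0000 theta=5/44 (≈0.1136)
After 3 (propagate distance d=27): x=355/44 (≈8.0682) theta=5/44 (≈0.1136)
After 4 (thin lens f=40): x=355/44 (≈8.0682) theta=-31/352 (≈-0.0881)
After 5 (propagate distance d=6): x=1327/176 (≈7.5398) theta=-31/352 (≈-0.0881)
After 6 (thin lens f=35): x=1327/176 (≈7.5398) theta=-3739/12320 (≈-0.3035)
z_focus = -x_out/theta_out = -(1327/176)/(-3739/12320) = 92890/3739 ≈ 24.8435
Rounded to 4 decimal places: z = 24.8435

Answer: 24.8435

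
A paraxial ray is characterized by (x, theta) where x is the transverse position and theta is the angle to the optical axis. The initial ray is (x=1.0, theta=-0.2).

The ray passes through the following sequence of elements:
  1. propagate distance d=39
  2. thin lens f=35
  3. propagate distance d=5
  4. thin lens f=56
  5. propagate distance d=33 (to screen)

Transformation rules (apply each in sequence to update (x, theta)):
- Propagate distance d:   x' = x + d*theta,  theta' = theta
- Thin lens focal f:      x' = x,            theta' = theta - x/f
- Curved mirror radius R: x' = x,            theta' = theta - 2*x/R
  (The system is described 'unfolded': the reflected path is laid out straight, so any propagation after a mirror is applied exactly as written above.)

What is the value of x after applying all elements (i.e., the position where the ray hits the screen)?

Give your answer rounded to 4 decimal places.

Answer: -2.9932

Derivation:
Initial: x=1.0000 theta=-0.2000
After 1 (propagate distance d=39): x=-6.8000 theta=-0.2000
After 2 (thin lens f=35): x=-6.8000 theta=-1/175 (≈-0.0057)
After 3 (propagate distance d=5): x=-239/35 (≈-6.8286) theta=-1/175 (≈-0.0057)
After 4 (thin lens f=56): x=-239/35 (≈-6.8286) theta=1139/9800 (≈0.1162)
After 5 (propagate distance d=33 (to screen)): x=-29333/9800 (≈-2.9932) theta=1139/9800 (≈0.1162)
Rounded to 4 decimal places: x = -2.9932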